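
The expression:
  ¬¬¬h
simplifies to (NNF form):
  ¬h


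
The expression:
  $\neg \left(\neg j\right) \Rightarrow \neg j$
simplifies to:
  $\neg j$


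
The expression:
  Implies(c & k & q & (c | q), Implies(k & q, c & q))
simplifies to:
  True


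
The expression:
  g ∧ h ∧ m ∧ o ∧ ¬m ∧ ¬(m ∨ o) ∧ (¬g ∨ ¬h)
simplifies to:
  False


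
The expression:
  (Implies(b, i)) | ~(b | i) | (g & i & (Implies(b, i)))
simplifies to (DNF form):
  i | ~b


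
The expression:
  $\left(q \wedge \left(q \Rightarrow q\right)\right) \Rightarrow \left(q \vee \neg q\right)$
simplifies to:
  $\text{True}$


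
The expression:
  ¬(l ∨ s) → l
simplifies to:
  l ∨ s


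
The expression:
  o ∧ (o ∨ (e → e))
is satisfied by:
  {o: True}


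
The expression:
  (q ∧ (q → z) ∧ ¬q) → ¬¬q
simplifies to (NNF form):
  True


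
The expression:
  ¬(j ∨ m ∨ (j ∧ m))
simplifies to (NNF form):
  ¬j ∧ ¬m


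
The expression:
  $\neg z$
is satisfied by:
  {z: False}


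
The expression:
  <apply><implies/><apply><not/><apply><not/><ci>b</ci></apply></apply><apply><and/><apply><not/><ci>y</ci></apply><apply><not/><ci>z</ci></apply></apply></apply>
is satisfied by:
  {z: False, b: False, y: False}
  {y: True, z: False, b: False}
  {z: True, y: False, b: False}
  {y: True, z: True, b: False}
  {b: True, y: False, z: False}


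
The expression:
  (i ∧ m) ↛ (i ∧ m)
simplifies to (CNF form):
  False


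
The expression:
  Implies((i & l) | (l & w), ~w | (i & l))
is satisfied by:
  {i: True, l: False, w: False}
  {l: False, w: False, i: False}
  {i: True, w: True, l: False}
  {w: True, l: False, i: False}
  {i: True, l: True, w: False}
  {l: True, i: False, w: False}
  {i: True, w: True, l: True}


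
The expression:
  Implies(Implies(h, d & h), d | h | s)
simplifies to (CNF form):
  d | h | s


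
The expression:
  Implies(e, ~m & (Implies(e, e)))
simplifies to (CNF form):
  ~e | ~m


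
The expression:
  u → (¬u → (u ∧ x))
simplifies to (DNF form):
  True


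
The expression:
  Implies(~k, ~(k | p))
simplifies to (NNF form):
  k | ~p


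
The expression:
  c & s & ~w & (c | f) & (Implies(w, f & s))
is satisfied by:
  {c: True, s: True, w: False}


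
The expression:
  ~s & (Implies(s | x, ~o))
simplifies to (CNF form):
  ~s & (~o | ~x)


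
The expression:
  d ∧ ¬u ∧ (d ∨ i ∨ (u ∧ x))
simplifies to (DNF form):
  d ∧ ¬u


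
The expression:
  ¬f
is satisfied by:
  {f: False}


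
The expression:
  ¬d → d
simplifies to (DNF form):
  d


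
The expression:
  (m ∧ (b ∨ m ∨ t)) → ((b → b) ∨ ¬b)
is always true.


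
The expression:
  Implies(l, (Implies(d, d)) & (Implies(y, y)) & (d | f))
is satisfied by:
  {d: True, f: True, l: False}
  {d: True, l: False, f: False}
  {f: True, l: False, d: False}
  {f: False, l: False, d: False}
  {d: True, f: True, l: True}
  {d: True, l: True, f: False}
  {f: True, l: True, d: False}


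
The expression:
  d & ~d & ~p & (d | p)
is never true.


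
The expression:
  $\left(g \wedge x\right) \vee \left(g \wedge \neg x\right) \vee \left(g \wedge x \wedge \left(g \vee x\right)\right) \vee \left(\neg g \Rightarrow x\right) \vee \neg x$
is always true.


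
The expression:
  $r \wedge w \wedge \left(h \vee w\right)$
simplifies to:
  $r \wedge w$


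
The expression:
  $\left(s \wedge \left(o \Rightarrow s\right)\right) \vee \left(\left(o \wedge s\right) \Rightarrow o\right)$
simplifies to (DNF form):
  $\text{True}$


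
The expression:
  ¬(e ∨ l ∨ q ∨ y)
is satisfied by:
  {q: False, e: False, l: False, y: False}


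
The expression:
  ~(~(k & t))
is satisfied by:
  {t: True, k: True}


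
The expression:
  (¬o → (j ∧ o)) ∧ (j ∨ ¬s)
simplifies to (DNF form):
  (j ∧ o) ∨ (o ∧ ¬s)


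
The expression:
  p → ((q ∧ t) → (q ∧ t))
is always true.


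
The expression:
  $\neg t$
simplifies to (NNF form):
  $\neg t$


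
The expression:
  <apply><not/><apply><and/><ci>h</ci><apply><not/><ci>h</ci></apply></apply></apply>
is always true.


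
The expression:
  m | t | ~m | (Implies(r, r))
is always true.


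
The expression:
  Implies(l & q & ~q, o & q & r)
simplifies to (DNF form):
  True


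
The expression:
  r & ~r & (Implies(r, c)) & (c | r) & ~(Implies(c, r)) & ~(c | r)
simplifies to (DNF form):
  False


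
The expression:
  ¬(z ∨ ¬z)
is never true.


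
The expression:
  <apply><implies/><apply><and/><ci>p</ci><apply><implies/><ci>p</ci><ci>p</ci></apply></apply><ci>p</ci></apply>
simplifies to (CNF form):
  <true/>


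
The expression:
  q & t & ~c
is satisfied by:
  {t: True, q: True, c: False}


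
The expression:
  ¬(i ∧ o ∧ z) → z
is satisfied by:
  {z: True}


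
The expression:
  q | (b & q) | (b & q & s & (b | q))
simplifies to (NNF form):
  q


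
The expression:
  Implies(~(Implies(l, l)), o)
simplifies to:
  True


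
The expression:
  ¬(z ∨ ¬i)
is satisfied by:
  {i: True, z: False}


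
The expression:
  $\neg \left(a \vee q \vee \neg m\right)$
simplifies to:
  $m \wedge \neg a \wedge \neg q$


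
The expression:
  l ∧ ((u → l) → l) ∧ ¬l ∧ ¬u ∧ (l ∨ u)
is never true.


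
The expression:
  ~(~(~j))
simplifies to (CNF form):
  ~j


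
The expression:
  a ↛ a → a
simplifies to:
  True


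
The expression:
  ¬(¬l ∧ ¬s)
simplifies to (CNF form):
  l ∨ s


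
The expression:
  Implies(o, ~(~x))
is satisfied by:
  {x: True, o: False}
  {o: False, x: False}
  {o: True, x: True}


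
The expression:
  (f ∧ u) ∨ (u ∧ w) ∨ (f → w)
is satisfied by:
  {u: True, w: True, f: False}
  {u: True, w: False, f: False}
  {w: True, u: False, f: False}
  {u: False, w: False, f: False}
  {f: True, u: True, w: True}
  {f: True, u: True, w: False}
  {f: True, w: True, u: False}


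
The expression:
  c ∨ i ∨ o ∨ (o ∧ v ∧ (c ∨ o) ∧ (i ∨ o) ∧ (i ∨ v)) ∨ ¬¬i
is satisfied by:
  {i: True, o: True, c: True}
  {i: True, o: True, c: False}
  {i: True, c: True, o: False}
  {i: True, c: False, o: False}
  {o: True, c: True, i: False}
  {o: True, c: False, i: False}
  {c: True, o: False, i: False}


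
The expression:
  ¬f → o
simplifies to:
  f ∨ o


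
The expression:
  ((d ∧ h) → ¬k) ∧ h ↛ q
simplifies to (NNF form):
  h ∧ ¬q ∧ (¬d ∨ ¬k)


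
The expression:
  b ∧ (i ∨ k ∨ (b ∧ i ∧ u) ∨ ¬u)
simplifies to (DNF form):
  (b ∧ i) ∨ (b ∧ k) ∨ (b ∧ ¬u)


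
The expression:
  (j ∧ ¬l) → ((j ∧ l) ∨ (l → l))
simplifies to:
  True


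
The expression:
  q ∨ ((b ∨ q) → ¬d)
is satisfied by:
  {q: True, d: False, b: False}
  {d: False, b: False, q: False}
  {q: True, b: True, d: False}
  {b: True, d: False, q: False}
  {q: True, d: True, b: False}
  {d: True, q: False, b: False}
  {q: True, b: True, d: True}


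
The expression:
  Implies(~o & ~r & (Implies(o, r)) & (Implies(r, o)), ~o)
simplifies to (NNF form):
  True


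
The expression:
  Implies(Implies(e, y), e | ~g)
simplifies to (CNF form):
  e | ~g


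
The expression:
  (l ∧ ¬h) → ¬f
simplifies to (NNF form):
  h ∨ ¬f ∨ ¬l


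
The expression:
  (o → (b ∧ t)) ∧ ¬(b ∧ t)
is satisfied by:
  {o: False, t: False, b: False}
  {b: True, o: False, t: False}
  {t: True, o: False, b: False}


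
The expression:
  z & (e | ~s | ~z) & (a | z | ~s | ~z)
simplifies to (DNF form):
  (e & z) | (z & ~s)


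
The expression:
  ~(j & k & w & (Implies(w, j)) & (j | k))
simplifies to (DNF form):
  ~j | ~k | ~w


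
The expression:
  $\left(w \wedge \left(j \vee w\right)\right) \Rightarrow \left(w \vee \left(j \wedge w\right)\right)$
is always true.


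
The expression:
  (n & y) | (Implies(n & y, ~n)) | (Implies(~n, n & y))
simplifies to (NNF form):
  True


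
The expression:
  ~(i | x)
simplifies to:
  ~i & ~x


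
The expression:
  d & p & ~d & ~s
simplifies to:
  False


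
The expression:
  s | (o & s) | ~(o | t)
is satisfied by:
  {s: True, t: False, o: False}
  {o: True, s: True, t: False}
  {s: True, t: True, o: False}
  {o: True, s: True, t: True}
  {o: False, t: False, s: False}


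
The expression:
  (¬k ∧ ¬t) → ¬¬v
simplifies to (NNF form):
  k ∨ t ∨ v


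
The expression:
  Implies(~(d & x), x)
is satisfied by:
  {x: True}


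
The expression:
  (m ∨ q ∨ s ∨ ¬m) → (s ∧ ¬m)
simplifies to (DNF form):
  s ∧ ¬m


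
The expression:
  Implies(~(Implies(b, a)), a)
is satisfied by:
  {a: True, b: False}
  {b: False, a: False}
  {b: True, a: True}


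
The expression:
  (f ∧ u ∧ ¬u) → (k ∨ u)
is always true.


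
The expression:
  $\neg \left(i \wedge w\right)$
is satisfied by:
  {w: False, i: False}
  {i: True, w: False}
  {w: True, i: False}


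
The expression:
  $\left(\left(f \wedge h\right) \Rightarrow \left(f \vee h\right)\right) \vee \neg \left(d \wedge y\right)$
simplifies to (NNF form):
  $\text{True}$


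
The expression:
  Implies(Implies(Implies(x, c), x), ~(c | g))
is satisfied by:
  {c: False, x: False, g: False}
  {g: True, c: False, x: False}
  {c: True, g: False, x: False}
  {g: True, c: True, x: False}
  {x: True, g: False, c: False}


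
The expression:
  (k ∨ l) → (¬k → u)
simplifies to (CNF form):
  k ∨ u ∨ ¬l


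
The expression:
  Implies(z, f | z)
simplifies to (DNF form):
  True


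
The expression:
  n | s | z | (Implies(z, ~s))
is always true.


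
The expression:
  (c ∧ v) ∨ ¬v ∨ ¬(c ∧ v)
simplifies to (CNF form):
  True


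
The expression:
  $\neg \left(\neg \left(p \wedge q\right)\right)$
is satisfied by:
  {p: True, q: True}


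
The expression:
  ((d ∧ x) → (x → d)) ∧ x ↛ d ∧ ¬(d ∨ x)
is never true.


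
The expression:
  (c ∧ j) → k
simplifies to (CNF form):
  k ∨ ¬c ∨ ¬j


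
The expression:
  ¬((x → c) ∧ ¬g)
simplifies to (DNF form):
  g ∨ (x ∧ ¬c)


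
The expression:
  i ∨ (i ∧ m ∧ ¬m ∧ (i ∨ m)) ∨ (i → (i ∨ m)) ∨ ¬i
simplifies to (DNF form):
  True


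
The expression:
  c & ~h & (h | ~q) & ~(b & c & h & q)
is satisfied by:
  {c: True, q: False, h: False}


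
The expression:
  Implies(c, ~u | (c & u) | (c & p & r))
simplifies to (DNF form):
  True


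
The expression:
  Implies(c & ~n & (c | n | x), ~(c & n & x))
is always true.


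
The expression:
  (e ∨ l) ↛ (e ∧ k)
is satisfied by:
  {l: True, e: False, k: False}
  {k: True, l: True, e: False}
  {e: True, l: True, k: False}
  {e: True, l: False, k: False}


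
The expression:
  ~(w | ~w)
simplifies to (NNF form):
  False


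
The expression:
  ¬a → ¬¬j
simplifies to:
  a ∨ j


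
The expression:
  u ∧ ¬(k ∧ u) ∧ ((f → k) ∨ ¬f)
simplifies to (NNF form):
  u ∧ ¬f ∧ ¬k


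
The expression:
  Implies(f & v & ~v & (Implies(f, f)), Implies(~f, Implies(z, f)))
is always true.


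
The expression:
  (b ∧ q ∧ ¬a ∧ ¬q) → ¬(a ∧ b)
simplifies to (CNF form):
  True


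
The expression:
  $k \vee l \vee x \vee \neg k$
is always true.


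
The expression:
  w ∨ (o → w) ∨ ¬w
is always true.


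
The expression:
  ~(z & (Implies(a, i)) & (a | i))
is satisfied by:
  {z: False, i: False}
  {i: True, z: False}
  {z: True, i: False}


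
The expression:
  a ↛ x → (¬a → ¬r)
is always true.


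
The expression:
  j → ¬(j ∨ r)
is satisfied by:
  {j: False}


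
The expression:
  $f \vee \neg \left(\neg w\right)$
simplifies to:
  $f \vee w$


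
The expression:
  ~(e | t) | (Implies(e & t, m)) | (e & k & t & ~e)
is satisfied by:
  {m: True, e: False, t: False}
  {e: False, t: False, m: False}
  {m: True, t: True, e: False}
  {t: True, e: False, m: False}
  {m: True, e: True, t: False}
  {e: True, m: False, t: False}
  {m: True, t: True, e: True}


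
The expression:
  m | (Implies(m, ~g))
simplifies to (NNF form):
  True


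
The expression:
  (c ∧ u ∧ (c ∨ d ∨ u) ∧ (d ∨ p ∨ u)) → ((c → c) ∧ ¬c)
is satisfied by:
  {u: False, c: False}
  {c: True, u: False}
  {u: True, c: False}


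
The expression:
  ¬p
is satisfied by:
  {p: False}


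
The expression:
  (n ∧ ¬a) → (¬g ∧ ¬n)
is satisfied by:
  {a: True, n: False}
  {n: False, a: False}
  {n: True, a: True}


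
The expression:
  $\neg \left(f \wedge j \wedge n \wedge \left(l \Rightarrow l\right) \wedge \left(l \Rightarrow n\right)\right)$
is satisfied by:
  {n: False, j: False, f: False}
  {f: True, n: False, j: False}
  {j: True, n: False, f: False}
  {f: True, j: True, n: False}
  {n: True, f: False, j: False}
  {f: True, n: True, j: False}
  {j: True, n: True, f: False}


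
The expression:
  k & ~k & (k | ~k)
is never true.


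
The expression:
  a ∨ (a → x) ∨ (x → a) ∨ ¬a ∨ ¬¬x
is always true.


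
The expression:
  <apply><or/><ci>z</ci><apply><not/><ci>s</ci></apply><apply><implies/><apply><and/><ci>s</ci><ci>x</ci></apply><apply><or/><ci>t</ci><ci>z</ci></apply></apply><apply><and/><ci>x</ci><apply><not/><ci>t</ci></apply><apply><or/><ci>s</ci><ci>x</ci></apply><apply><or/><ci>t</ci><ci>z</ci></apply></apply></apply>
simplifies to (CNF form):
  <apply><or/><ci>t</ci><ci>z</ci><apply><not/><ci>s</ci></apply><apply><not/><ci>x</ci></apply></apply>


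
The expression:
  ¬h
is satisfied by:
  {h: False}


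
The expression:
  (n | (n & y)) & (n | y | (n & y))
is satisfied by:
  {n: True}


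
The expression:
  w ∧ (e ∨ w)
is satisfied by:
  {w: True}


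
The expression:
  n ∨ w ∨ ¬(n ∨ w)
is always true.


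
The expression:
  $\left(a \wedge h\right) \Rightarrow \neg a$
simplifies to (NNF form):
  $\neg a \vee \neg h$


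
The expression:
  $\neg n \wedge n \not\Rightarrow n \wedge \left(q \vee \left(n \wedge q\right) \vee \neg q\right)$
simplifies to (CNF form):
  $\text{False}$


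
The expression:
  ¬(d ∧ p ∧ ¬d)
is always true.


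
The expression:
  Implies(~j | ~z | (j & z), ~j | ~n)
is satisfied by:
  {n: False, j: False}
  {j: True, n: False}
  {n: True, j: False}


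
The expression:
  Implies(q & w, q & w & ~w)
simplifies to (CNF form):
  ~q | ~w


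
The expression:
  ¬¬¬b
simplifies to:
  ¬b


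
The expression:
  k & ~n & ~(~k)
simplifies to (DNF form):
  k & ~n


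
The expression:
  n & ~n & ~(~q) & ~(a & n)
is never true.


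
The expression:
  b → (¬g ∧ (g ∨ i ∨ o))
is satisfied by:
  {i: True, o: True, g: False, b: False}
  {i: True, o: False, g: False, b: False}
  {o: True, i: False, g: False, b: False}
  {i: False, o: False, g: False, b: False}
  {i: True, g: True, o: True, b: False}
  {i: True, g: True, o: False, b: False}
  {g: True, o: True, i: False, b: False}
  {g: True, i: False, o: False, b: False}
  {i: True, b: True, o: True, g: False}
  {i: True, b: True, o: False, g: False}
  {b: True, o: True, g: False, i: False}


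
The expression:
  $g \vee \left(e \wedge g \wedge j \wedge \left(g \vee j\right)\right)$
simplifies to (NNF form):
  $g$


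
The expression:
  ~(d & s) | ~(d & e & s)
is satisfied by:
  {s: False, e: False, d: False}
  {d: True, s: False, e: False}
  {e: True, s: False, d: False}
  {d: True, e: True, s: False}
  {s: True, d: False, e: False}
  {d: True, s: True, e: False}
  {e: True, s: True, d: False}


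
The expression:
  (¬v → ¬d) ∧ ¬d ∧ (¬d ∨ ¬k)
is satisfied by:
  {d: False}


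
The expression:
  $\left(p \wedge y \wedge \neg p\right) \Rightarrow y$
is always true.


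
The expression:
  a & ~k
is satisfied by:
  {a: True, k: False}


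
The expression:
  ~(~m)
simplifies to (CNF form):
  m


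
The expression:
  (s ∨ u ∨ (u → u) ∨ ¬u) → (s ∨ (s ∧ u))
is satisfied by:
  {s: True}


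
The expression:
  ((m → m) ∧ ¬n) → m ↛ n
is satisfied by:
  {n: True, m: True}
  {n: True, m: False}
  {m: True, n: False}


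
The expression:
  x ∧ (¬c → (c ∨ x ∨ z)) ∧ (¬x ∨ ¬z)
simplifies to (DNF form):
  x ∧ ¬z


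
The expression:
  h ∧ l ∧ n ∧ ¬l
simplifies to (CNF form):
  False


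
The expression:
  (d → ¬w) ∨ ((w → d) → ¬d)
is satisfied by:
  {w: False, d: False}
  {d: True, w: False}
  {w: True, d: False}


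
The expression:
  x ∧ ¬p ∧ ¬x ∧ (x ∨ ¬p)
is never true.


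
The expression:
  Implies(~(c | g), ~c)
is always true.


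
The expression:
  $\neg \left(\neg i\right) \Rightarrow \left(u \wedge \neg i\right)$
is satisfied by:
  {i: False}


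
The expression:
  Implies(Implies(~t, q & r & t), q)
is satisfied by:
  {q: True, t: False}
  {t: False, q: False}
  {t: True, q: True}


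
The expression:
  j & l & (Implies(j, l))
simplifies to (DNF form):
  j & l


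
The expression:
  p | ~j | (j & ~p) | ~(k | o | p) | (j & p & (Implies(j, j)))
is always true.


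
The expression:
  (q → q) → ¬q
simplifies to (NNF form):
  ¬q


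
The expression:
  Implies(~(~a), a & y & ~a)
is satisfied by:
  {a: False}


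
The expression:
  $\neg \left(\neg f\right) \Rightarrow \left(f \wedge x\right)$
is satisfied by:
  {x: True, f: False}
  {f: False, x: False}
  {f: True, x: True}


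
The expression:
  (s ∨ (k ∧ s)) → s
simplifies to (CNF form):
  True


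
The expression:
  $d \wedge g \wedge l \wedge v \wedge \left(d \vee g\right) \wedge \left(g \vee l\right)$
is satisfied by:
  {v: True, d: True, g: True, l: True}


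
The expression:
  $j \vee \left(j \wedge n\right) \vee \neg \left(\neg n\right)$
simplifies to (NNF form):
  $j \vee n$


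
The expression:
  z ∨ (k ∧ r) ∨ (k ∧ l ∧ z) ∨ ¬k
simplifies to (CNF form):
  r ∨ z ∨ ¬k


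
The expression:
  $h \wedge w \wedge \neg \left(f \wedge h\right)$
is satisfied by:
  {h: True, w: True, f: False}


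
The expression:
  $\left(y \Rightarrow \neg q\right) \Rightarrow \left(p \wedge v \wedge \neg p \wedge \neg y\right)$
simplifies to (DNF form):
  $q \wedge y$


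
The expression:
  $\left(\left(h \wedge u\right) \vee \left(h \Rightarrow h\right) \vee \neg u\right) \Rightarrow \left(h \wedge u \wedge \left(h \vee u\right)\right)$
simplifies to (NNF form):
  $h \wedge u$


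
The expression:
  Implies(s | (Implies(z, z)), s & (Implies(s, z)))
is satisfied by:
  {z: True, s: True}


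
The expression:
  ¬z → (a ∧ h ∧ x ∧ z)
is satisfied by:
  {z: True}


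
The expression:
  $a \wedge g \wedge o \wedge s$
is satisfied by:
  {a: True, g: True, s: True, o: True}


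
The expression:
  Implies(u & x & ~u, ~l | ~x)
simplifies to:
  True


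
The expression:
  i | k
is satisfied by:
  {i: True, k: True}
  {i: True, k: False}
  {k: True, i: False}


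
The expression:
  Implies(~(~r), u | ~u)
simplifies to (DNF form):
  True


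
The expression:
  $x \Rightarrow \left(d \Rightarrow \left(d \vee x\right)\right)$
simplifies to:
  $\text{True}$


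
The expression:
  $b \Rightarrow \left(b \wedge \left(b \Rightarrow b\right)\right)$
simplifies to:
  $\text{True}$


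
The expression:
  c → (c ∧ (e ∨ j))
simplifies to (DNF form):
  e ∨ j ∨ ¬c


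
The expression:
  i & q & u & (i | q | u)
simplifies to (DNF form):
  i & q & u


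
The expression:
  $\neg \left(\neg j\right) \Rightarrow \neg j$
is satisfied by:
  {j: False}


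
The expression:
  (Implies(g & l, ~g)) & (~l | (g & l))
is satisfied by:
  {l: False}


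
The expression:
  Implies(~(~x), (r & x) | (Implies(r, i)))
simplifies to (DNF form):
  True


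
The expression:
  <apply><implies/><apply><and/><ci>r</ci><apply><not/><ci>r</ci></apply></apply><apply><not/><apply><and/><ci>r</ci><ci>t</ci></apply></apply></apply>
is always true.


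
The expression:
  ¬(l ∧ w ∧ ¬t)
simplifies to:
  t ∨ ¬l ∨ ¬w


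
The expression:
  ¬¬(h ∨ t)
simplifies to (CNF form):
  h ∨ t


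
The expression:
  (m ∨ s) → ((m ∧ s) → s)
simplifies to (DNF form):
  True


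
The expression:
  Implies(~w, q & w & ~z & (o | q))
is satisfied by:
  {w: True}


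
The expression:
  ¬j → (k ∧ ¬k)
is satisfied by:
  {j: True}


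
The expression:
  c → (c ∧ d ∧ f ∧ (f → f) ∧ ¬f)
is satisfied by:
  {c: False}


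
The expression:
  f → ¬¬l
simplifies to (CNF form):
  l ∨ ¬f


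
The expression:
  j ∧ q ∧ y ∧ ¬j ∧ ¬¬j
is never true.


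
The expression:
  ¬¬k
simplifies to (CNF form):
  k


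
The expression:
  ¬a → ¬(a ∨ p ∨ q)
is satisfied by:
  {a: True, q: False, p: False}
  {a: True, p: True, q: False}
  {a: True, q: True, p: False}
  {a: True, p: True, q: True}
  {p: False, q: False, a: False}


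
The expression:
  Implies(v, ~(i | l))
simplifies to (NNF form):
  ~v | (~i & ~l)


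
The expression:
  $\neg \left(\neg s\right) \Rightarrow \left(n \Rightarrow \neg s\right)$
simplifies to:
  $\neg n \vee \neg s$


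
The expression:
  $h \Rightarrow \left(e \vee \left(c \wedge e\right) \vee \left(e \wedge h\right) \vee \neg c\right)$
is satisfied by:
  {e: True, h: False, c: False}
  {h: False, c: False, e: False}
  {e: True, c: True, h: False}
  {c: True, h: False, e: False}
  {e: True, h: True, c: False}
  {h: True, e: False, c: False}
  {e: True, c: True, h: True}


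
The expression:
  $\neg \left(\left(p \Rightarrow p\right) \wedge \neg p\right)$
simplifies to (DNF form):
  $p$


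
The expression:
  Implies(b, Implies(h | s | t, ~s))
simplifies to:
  ~b | ~s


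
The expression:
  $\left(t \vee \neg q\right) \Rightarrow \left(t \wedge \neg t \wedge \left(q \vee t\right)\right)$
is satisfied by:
  {q: True, t: False}


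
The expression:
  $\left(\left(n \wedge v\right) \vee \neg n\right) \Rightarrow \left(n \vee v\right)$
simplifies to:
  $n \vee v$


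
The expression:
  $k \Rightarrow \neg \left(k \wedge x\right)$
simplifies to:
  $\neg k \vee \neg x$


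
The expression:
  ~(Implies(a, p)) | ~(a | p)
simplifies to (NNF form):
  ~p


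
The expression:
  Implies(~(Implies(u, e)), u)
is always true.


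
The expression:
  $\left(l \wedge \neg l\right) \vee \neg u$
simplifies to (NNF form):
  $\neg u$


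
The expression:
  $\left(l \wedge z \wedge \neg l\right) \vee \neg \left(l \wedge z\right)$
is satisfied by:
  {l: False, z: False}
  {z: True, l: False}
  {l: True, z: False}


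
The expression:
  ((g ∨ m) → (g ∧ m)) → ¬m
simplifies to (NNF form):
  ¬g ∨ ¬m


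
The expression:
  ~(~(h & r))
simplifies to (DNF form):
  h & r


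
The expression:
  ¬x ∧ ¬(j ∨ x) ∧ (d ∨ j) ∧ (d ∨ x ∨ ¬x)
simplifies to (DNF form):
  d ∧ ¬j ∧ ¬x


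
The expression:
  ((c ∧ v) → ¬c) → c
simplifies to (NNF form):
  c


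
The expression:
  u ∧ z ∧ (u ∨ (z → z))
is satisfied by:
  {z: True, u: True}


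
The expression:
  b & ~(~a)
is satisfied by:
  {a: True, b: True}


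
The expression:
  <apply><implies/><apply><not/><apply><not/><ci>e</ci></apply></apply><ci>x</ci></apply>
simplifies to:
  <apply><or/><ci>x</ci><apply><not/><ci>e</ci></apply></apply>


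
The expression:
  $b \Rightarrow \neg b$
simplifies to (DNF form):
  $\neg b$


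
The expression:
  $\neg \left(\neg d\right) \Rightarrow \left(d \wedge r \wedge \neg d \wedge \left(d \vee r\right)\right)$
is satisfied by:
  {d: False}


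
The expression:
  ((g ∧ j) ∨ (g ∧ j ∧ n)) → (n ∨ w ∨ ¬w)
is always true.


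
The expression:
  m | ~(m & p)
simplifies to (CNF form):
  True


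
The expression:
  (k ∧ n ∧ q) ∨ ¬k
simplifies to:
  (n ∧ q) ∨ ¬k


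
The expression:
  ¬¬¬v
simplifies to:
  ¬v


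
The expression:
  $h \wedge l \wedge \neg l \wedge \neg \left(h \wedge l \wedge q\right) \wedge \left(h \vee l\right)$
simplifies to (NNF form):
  $\text{False}$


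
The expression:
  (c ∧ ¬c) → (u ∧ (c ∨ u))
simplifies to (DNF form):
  True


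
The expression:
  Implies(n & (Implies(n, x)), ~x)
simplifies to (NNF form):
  ~n | ~x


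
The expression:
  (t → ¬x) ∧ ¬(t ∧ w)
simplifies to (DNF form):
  (¬w ∧ ¬x) ∨ ¬t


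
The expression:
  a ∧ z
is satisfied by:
  {a: True, z: True}


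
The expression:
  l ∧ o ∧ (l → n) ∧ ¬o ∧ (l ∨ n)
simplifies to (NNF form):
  False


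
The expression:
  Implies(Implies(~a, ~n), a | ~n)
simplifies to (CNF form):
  True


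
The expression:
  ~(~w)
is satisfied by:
  {w: True}


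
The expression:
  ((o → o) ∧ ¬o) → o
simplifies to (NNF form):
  o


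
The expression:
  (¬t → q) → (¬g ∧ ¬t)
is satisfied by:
  {g: False, t: False, q: False}
  {q: True, g: False, t: False}
  {g: True, q: False, t: False}


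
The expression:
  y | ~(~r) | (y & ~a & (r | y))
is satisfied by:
  {r: True, y: True}
  {r: True, y: False}
  {y: True, r: False}


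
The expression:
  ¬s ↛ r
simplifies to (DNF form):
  r ∨ ¬s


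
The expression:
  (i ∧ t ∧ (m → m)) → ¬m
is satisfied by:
  {m: False, t: False, i: False}
  {i: True, m: False, t: False}
  {t: True, m: False, i: False}
  {i: True, t: True, m: False}
  {m: True, i: False, t: False}
  {i: True, m: True, t: False}
  {t: True, m: True, i: False}


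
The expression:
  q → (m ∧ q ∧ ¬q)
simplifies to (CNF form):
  ¬q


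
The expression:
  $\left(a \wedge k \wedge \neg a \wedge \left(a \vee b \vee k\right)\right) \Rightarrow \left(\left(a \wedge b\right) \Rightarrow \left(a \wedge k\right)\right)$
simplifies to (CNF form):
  $\text{True}$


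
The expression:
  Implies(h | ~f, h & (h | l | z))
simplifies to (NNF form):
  f | h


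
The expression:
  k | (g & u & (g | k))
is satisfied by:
  {k: True, g: True, u: True}
  {k: True, g: True, u: False}
  {k: True, u: True, g: False}
  {k: True, u: False, g: False}
  {g: True, u: True, k: False}


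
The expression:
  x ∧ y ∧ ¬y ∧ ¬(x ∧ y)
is never true.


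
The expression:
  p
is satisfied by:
  {p: True}


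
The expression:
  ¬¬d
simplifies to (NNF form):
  d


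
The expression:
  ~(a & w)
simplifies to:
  ~a | ~w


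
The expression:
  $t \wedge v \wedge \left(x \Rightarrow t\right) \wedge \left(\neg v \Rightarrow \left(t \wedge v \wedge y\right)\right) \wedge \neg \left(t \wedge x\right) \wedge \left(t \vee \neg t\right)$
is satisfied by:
  {t: True, v: True, x: False}


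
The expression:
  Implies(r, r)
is always true.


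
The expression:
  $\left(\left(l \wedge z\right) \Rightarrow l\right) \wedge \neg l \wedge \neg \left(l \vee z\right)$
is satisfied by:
  {z: False, l: False}


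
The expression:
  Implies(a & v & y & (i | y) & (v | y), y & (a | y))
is always true.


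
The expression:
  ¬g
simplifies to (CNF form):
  ¬g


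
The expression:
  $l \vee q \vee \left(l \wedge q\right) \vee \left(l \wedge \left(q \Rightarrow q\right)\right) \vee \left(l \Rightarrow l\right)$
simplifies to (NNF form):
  $\text{True}$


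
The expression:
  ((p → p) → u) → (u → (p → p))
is always true.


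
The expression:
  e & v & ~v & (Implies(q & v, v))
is never true.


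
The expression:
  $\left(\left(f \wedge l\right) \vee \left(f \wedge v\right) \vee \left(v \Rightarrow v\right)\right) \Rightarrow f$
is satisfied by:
  {f: True}


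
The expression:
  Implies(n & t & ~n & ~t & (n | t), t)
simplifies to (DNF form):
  True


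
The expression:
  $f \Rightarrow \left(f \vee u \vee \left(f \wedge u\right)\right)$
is always true.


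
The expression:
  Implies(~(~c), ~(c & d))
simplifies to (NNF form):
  ~c | ~d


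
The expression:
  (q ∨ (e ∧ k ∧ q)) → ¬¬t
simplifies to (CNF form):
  t ∨ ¬q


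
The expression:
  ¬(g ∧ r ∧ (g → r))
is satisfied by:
  {g: False, r: False}
  {r: True, g: False}
  {g: True, r: False}


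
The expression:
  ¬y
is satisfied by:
  {y: False}


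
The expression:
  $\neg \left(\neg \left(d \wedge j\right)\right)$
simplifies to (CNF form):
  $d \wedge j$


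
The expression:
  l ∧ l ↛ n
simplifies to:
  l ∧ ¬n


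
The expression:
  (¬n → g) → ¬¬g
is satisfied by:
  {g: True, n: False}
  {n: False, g: False}
  {n: True, g: True}


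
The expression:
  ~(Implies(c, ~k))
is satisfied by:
  {c: True, k: True}


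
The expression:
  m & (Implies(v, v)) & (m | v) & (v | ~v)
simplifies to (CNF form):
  m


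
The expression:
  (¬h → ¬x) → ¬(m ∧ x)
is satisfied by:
  {h: False, m: False, x: False}
  {x: True, h: False, m: False}
  {m: True, h: False, x: False}
  {x: True, m: True, h: False}
  {h: True, x: False, m: False}
  {x: True, h: True, m: False}
  {m: True, h: True, x: False}


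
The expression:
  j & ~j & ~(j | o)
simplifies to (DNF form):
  False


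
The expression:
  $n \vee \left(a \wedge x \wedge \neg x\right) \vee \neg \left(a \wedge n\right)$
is always true.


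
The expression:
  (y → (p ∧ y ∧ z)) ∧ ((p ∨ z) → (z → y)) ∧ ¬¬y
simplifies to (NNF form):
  p ∧ y ∧ z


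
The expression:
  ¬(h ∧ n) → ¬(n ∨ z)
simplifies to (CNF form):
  (h ∨ ¬n) ∧ (h ∨ ¬z) ∧ (n ∨ ¬n) ∧ (n ∨ ¬z)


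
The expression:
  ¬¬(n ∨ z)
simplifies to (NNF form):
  n ∨ z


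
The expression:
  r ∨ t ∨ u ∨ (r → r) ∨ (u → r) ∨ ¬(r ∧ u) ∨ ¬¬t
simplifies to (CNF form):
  True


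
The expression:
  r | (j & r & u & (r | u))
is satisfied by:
  {r: True}


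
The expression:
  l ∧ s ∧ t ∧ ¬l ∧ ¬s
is never true.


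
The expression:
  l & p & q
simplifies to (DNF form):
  l & p & q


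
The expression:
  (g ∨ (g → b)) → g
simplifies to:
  g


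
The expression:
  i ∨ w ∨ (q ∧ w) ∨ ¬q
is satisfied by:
  {i: True, w: True, q: False}
  {i: True, w: False, q: False}
  {w: True, i: False, q: False}
  {i: False, w: False, q: False}
  {i: True, q: True, w: True}
  {i: True, q: True, w: False}
  {q: True, w: True, i: False}


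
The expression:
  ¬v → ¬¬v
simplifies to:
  v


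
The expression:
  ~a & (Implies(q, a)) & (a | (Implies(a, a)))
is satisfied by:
  {q: False, a: False}


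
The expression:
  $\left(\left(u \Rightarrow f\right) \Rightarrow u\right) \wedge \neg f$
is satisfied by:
  {u: True, f: False}


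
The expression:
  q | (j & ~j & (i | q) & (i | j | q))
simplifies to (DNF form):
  q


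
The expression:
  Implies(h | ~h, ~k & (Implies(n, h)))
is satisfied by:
  {h: True, k: False, n: False}
  {h: False, k: False, n: False}
  {n: True, h: True, k: False}


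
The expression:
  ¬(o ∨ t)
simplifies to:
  ¬o ∧ ¬t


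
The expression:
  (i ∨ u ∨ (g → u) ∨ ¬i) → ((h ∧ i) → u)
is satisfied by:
  {u: True, h: False, i: False}
  {h: False, i: False, u: False}
  {i: True, u: True, h: False}
  {i: True, h: False, u: False}
  {u: True, h: True, i: False}
  {h: True, u: False, i: False}
  {i: True, h: True, u: True}


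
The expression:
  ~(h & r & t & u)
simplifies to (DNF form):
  ~h | ~r | ~t | ~u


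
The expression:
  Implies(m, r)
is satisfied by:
  {r: True, m: False}
  {m: False, r: False}
  {m: True, r: True}


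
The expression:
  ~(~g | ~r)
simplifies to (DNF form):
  g & r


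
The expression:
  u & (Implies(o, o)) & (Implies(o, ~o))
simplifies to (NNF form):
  u & ~o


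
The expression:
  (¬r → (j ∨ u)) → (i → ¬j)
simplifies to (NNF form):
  ¬i ∨ ¬j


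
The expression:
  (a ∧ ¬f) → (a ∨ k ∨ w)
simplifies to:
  True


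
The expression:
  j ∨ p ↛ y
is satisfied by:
  {j: True, p: True, y: False}
  {j: True, p: False, y: False}
  {y: True, j: True, p: True}
  {y: True, j: True, p: False}
  {p: True, y: False, j: False}


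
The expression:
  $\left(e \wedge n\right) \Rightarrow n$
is always true.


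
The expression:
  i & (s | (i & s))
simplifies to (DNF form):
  i & s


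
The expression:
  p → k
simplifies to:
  k ∨ ¬p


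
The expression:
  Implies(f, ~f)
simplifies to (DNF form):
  ~f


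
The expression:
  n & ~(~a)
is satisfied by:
  {a: True, n: True}


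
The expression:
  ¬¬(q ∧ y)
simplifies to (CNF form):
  q ∧ y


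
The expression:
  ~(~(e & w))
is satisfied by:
  {e: True, w: True}


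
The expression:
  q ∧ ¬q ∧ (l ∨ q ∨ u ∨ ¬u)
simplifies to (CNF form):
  False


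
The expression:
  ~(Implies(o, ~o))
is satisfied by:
  {o: True}


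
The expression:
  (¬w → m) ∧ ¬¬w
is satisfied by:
  {w: True}


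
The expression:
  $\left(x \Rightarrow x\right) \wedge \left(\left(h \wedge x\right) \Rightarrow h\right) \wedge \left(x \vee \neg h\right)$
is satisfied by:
  {x: True, h: False}
  {h: False, x: False}
  {h: True, x: True}


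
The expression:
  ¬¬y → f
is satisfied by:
  {f: True, y: False}
  {y: False, f: False}
  {y: True, f: True}


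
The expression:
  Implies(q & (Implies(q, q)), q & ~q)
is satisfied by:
  {q: False}


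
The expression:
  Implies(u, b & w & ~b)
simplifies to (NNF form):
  ~u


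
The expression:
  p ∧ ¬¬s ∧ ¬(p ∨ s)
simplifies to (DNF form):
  False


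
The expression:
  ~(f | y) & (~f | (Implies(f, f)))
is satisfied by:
  {y: False, f: False}


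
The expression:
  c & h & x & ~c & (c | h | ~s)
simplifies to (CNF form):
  False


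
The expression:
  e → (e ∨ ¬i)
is always true.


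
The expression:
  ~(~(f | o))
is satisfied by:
  {o: True, f: True}
  {o: True, f: False}
  {f: True, o: False}


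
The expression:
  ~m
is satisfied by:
  {m: False}


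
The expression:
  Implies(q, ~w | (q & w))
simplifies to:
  True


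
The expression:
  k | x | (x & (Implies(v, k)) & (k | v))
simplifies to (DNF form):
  k | x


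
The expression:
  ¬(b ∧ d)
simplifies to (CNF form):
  ¬b ∨ ¬d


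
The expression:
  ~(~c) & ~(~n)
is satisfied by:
  {c: True, n: True}


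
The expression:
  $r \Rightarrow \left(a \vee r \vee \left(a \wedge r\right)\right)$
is always true.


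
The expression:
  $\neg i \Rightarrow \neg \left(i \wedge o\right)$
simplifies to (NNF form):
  $\text{True}$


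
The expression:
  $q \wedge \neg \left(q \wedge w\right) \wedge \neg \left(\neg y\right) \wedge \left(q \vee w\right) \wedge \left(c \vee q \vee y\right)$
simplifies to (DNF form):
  $q \wedge y \wedge \neg w$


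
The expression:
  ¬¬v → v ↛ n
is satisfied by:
  {v: False, n: False}
  {n: True, v: False}
  {v: True, n: False}


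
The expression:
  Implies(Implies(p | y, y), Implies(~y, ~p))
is always true.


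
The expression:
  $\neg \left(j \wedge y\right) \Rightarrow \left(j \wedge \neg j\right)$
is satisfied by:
  {j: True, y: True}


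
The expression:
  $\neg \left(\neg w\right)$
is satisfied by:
  {w: True}


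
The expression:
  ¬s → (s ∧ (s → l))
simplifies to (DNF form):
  s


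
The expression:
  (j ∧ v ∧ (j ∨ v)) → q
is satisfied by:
  {q: True, v: False, j: False}
  {v: False, j: False, q: False}
  {j: True, q: True, v: False}
  {j: True, v: False, q: False}
  {q: True, v: True, j: False}
  {v: True, q: False, j: False}
  {j: True, v: True, q: True}


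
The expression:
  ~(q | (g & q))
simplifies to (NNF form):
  ~q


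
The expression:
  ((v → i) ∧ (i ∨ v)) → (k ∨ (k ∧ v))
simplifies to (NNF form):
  k ∨ ¬i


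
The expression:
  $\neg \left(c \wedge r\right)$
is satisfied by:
  {c: False, r: False}
  {r: True, c: False}
  {c: True, r: False}


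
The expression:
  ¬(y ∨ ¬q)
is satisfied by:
  {q: True, y: False}


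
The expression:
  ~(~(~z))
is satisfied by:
  {z: False}


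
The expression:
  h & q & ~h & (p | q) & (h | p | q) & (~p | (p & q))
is never true.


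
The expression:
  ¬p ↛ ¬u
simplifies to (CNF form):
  u ∧ ¬p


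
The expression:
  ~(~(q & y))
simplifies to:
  q & y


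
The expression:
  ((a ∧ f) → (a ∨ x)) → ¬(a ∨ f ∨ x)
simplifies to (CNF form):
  ¬a ∧ ¬f ∧ ¬x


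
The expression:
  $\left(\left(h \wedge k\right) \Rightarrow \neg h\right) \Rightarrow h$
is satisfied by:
  {h: True}


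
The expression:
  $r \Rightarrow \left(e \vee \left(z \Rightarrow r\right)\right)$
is always true.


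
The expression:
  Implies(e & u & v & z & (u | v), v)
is always true.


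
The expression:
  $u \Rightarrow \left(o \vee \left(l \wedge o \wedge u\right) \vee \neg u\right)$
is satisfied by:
  {o: True, u: False}
  {u: False, o: False}
  {u: True, o: True}


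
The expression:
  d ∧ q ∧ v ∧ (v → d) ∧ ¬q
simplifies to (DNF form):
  False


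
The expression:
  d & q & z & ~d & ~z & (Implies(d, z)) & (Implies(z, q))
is never true.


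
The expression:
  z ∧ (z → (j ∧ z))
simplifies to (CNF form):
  j ∧ z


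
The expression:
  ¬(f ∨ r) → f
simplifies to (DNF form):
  f ∨ r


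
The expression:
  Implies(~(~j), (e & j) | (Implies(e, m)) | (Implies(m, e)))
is always true.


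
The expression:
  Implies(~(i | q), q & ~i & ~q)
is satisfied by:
  {i: True, q: True}
  {i: True, q: False}
  {q: True, i: False}


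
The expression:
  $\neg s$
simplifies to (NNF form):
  $\neg s$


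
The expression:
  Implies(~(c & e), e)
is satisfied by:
  {e: True}


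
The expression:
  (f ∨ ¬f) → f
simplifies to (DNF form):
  f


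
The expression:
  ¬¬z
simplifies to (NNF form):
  z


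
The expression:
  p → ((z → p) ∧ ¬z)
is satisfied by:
  {p: False, z: False}
  {z: True, p: False}
  {p: True, z: False}


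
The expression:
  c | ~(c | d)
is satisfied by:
  {c: True, d: False}
  {d: False, c: False}
  {d: True, c: True}


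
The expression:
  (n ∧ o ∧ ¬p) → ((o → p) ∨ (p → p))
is always true.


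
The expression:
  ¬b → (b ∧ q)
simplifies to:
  b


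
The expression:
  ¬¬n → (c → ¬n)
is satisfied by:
  {c: False, n: False}
  {n: True, c: False}
  {c: True, n: False}
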